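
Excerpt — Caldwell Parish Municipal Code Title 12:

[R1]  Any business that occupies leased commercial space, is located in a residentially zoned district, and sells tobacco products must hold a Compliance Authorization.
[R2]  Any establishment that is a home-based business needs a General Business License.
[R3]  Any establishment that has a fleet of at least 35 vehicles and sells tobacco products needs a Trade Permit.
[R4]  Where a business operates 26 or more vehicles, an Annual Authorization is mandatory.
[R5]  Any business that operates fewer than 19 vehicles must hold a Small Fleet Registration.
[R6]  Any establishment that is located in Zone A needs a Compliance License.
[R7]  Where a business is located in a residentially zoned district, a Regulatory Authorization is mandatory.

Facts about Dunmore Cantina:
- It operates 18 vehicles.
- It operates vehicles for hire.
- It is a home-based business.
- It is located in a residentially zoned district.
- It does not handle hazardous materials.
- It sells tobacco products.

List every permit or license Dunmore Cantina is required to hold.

General Business License, Regulatory Authorization, Small Fleet Registration

[R1] is a home-based business (not: occupies leased commercial space); is located in a residentially zoned district; sells tobacco products → Compliance Authorization not required.
[R2] is a home-based business → General Business License required.
[R3] vehicles 18 < 35; sells tobacco products → Trade Permit not required.
[R4] vehicles 18 < 26 → Annual Authorization not required.
[R5] vehicles 18 < 19 → Small Fleet Registration required.
[R6] is located in a residentially zoned district (not: is located in Zone A) → Compliance License not required.
[R7] is located in a residentially zoned district → Regulatory Authorization required.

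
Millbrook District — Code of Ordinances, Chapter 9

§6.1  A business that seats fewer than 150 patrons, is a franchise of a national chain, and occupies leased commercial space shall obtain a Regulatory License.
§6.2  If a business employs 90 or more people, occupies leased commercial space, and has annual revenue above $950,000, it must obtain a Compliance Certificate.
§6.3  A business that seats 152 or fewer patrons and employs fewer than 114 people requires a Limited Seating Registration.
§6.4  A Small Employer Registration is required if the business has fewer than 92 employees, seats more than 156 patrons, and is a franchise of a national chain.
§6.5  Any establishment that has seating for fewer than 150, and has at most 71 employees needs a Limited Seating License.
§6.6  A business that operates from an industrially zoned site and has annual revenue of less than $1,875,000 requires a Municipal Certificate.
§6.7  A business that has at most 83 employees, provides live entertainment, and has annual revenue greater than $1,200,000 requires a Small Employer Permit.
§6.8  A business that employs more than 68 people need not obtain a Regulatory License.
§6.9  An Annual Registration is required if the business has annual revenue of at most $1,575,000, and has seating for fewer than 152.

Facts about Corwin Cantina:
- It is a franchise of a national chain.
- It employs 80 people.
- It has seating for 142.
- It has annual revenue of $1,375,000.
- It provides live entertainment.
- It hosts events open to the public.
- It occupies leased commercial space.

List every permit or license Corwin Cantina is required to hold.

Annual Registration, Limited Seating Registration, Small Employer Permit

§6.1 seating 142 < 150; is a franchise of a national chain; occupies leased commercial space → Regulatory License required.
§6.2 employees 80 < 90; occupies leased commercial space; revenue $1,375,000 > $950,000 → Compliance Certificate not required.
§6.3 seating 142 ≤ 152; employees 80 < 114 → Limited Seating Registration required.
§6.4 employees 80 < 92; seating 142 ≤ 156; is a franchise of a national chain → Small Employer Registration not required.
§6.5 seating 142 < 150; employees 80 > 71 → Limited Seating License not required.
§6.6 occupies leased commercial space (not: operates from an industrially zoned site); revenue $1,375,000 < $1,875,000 → Municipal Certificate not required.
§6.7 employees 80 ≤ 83; provides live entertainment; revenue $1,375,000 > $1,200,000 → Small Employer Permit required.
§6.8 employees 80 > 68 → exempt from Regulatory License.
§6.9 revenue $1,375,000 ≤ $1,575,000; seating 142 < 152 → Annual Registration required.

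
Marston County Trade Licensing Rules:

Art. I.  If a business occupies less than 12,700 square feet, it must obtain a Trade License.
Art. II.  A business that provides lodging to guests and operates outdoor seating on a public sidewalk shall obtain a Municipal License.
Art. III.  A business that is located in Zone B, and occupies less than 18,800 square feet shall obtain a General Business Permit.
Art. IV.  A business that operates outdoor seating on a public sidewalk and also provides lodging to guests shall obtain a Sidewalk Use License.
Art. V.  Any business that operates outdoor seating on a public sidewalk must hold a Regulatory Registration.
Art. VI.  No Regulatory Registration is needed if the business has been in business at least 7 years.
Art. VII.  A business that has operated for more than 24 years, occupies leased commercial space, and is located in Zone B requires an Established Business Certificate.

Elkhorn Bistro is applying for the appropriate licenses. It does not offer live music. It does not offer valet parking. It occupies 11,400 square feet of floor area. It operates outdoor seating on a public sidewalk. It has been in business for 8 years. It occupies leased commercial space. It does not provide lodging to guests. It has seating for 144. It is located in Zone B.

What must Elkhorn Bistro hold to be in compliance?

Art. I. floor area 11,400 square feet < 12,700 square feet → Trade License required.
Art. II. does not provide lodging to guests; operates outdoor seating on a public sidewalk → Municipal License not required.
Art. III. is located in Zone B; floor area 11,400 square feet < 18,800 square feet → General Business Permit required.
Art. IV. operates outdoor seating on a public sidewalk; does not provide lodging to guests → Sidewalk Use License not required.
Art. V. operates outdoor seating on a public sidewalk → Regulatory Registration required.
Art. VI. years in business 8 ≥ 7 → exempt from Regulatory Registration.
Art. VII. years in business 8 ≤ 24; occupies leased commercial space; is located in Zone B → Established Business Certificate not required.

General Business Permit, Trade License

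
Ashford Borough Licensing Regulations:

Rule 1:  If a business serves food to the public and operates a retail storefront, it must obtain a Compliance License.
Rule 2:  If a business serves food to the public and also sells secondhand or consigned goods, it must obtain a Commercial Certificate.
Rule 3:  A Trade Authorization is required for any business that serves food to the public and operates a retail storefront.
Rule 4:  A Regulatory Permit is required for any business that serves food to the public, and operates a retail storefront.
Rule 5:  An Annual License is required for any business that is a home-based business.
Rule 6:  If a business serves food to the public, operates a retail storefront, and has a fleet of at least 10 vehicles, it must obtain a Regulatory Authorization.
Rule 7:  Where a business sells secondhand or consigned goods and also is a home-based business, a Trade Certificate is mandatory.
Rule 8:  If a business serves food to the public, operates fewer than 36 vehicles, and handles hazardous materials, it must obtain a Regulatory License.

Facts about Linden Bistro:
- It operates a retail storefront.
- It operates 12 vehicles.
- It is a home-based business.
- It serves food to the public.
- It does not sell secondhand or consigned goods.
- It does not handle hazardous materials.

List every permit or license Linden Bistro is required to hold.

Annual License, Compliance License, Regulatory Authorization, Regulatory Permit, Trade Authorization

Rule 1: serves food to the public; operates a retail storefront → Compliance License required.
Rule 2: serves food to the public; does not sell secondhand or consigned goods → Commercial Certificate not required.
Rule 3: serves food to the public; operates a retail storefront → Trade Authorization required.
Rule 4: serves food to the public; operates a retail storefront → Regulatory Permit required.
Rule 5: is a home-based business → Annual License required.
Rule 6: serves food to the public; operates a retail storefront; vehicles 12 ≥ 10 → Regulatory Authorization required.
Rule 7: does not sell secondhand or consigned goods; is a home-based business → Trade Certificate not required.
Rule 8: serves food to the public; vehicles 12 < 36; does not handle hazardous materials → Regulatory License not required.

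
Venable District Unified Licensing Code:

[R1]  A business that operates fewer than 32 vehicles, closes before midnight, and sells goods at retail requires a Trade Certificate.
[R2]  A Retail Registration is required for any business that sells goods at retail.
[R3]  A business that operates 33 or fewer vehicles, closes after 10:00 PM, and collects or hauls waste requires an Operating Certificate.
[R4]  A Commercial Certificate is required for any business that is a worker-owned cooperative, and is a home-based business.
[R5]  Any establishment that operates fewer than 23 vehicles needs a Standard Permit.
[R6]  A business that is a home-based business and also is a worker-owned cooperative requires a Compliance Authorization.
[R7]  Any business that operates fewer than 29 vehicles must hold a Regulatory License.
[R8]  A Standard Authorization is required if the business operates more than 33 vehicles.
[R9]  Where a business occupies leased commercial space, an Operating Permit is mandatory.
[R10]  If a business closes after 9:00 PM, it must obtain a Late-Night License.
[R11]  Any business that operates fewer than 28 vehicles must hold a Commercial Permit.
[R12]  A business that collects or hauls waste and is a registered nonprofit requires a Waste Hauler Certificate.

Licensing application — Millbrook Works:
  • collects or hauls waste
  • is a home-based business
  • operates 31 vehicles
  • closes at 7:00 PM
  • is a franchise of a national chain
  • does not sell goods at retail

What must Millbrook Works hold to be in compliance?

[R1] vehicles 31 < 32; closes 7:00 PM, at/before midnight; does not sell goods at retail → Trade Certificate not required.
[R2] does not sell goods at retail → Retail Registration not required.
[R3] vehicles 31 ≤ 33; closes 7:00 PM, at/before 10:00 PM; collects or hauls waste → Operating Certificate not required.
[R4] is a franchise of a national chain (not: is a worker-owned cooperative); is a home-based business → Commercial Certificate not required.
[R5] vehicles 31 ≥ 23 → Standard Permit not required.
[R6] is a home-based business; is a franchise of a national chain (not: is a worker-owned cooperative) → Compliance Authorization not required.
[R7] vehicles 31 ≥ 29 → Regulatory License not required.
[R8] vehicles 31 ≤ 33 → Standard Authorization not required.
[R9] is a home-based business (not: occupies leased commercial space) → Operating Permit not required.
[R10] closes 7:00 PM, at/before 9:00 PM → Late-Night License not required.
[R11] vehicles 31 ≥ 28 → Commercial Permit not required.
[R12] collects or hauls waste; is a franchise of a national chain (not: is a registered nonprofit) → Waste Hauler Certificate not required.

None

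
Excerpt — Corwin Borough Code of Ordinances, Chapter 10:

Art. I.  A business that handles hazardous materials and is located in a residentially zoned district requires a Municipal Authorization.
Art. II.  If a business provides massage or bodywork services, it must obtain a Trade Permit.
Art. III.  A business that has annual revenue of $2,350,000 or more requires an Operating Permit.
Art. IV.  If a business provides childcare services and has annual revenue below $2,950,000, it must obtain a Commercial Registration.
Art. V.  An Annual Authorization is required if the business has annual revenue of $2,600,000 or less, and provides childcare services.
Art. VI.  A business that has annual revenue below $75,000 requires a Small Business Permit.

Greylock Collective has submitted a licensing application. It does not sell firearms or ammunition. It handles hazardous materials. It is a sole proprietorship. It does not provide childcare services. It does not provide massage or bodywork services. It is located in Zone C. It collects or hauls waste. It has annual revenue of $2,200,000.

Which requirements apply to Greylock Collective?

Art. I. handles hazardous materials; is located in Zone C (not: is located in a residentially zoned district) → Municipal Authorization not required.
Art. II. does not provide massage or bodywork services → Trade Permit not required.
Art. III. revenue $2,200,000 < $2,350,000 → Operating Permit not required.
Art. IV. does not provide childcare services; revenue $2,200,000 < $2,950,000 → Commercial Registration not required.
Art. V. revenue $2,200,000 ≤ $2,600,000; does not provide childcare services → Annual Authorization not required.
Art. VI. revenue $2,200,000 ≥ $75,000 → Small Business Permit not required.

None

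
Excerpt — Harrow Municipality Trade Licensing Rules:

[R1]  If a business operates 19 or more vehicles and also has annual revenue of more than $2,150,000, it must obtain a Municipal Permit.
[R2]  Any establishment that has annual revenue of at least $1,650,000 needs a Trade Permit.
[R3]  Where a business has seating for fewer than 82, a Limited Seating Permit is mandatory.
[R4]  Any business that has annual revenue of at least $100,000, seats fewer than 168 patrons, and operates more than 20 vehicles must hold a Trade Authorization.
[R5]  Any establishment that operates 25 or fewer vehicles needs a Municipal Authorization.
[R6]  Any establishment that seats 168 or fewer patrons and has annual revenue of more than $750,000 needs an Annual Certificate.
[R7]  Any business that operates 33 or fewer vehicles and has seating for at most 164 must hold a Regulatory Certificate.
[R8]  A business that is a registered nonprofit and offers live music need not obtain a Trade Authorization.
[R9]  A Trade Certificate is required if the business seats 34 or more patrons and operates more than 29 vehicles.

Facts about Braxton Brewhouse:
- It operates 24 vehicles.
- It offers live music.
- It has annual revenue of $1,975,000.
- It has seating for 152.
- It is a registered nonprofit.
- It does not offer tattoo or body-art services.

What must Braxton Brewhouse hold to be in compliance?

Annual Certificate, Municipal Authorization, Regulatory Certificate, Trade Permit

[R1] vehicles 24 ≥ 19; revenue $1,975,000 ≤ $2,150,000 → Municipal Permit not required.
[R2] revenue $1,975,000 ≥ $1,650,000 → Trade Permit required.
[R3] seating 152 ≥ 82 → Limited Seating Permit not required.
[R4] revenue $1,975,000 ≥ $100,000; seating 152 < 168; vehicles 24 > 20 → Trade Authorization required.
[R5] vehicles 24 ≤ 25 → Municipal Authorization required.
[R6] seating 152 ≤ 168; revenue $1,975,000 > $750,000 → Annual Certificate required.
[R7] vehicles 24 ≤ 33; seating 152 ≤ 164 → Regulatory Certificate required.
[R8] is a registered nonprofit; offers live music → exempt from Trade Authorization.
[R9] seating 152 ≥ 34; vehicles 24 ≤ 29 → Trade Certificate not required.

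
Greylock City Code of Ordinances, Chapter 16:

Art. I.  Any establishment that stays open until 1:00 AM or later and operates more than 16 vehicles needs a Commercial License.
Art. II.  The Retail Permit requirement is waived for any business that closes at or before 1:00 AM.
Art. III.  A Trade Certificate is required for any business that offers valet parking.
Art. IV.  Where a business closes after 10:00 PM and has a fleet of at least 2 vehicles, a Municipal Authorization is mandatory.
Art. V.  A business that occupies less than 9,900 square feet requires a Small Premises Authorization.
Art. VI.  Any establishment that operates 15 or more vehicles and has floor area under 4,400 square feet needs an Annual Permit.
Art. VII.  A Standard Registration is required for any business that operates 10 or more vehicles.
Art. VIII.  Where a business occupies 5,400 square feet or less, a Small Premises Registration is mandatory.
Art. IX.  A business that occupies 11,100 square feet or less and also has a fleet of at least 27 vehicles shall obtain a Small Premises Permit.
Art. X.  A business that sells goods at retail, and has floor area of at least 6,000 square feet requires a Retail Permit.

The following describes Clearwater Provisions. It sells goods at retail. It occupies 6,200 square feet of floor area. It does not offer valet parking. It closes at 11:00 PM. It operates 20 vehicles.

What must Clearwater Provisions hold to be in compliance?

Art. I. closes 11:00 PM, at/before 1:00 AM; vehicles 20 > 16 → Commercial License not required.
Art. II. closes 11:00 PM, at/before 1:00 AM → exempt from Retail Permit.
Art. III. does not offer valet parking → Trade Certificate not required.
Art. IV. closes 11:00 PM, after 10:00 PM; vehicles 20 ≥ 2 → Municipal Authorization required.
Art. V. floor area 6,200 square feet < 9,900 square feet → Small Premises Authorization required.
Art. VI. vehicles 20 ≥ 15; floor area 6,200 square feet ≥ 4,400 square feet → Annual Permit not required.
Art. VII. vehicles 20 ≥ 10 → Standard Registration required.
Art. VIII. floor area 6,200 square feet > 5,400 square feet → Small Premises Registration not required.
Art. IX. floor area 6,200 square feet ≤ 11,100 square feet; vehicles 20 < 27 → Small Premises Permit not required.
Art. X. sells goods at retail; floor area 6,200 square feet ≥ 6,000 square feet → Retail Permit required.

Municipal Authorization, Small Premises Authorization, Standard Registration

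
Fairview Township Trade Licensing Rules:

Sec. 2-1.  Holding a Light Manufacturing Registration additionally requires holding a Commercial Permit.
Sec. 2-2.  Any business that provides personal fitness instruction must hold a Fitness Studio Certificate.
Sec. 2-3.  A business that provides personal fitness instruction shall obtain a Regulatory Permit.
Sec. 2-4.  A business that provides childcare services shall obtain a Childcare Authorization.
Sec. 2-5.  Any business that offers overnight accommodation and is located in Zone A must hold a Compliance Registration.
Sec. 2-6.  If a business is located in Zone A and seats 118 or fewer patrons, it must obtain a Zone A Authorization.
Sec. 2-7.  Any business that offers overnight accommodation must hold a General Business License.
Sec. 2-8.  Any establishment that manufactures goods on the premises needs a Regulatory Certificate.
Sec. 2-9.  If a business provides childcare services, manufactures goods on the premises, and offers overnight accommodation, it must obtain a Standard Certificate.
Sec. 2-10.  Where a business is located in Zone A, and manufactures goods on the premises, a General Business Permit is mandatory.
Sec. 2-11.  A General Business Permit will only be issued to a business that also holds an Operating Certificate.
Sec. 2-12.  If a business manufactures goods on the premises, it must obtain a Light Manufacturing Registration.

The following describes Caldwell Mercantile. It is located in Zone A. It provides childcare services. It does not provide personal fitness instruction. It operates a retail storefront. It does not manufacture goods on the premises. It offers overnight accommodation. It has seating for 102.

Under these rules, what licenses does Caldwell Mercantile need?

Sec. 2-1. Light Manufacturing Registration is not required → no effect.
Sec. 2-2. does not provide personal fitness instruction → Fitness Studio Certificate not required.
Sec. 2-3. does not provide personal fitness instruction → Regulatory Permit not required.
Sec. 2-4. provides childcare services → Childcare Authorization required.
Sec. 2-5. offers overnight accommodation; is located in Zone A → Compliance Registration required.
Sec. 2-6. is located in Zone A; seating 102 ≤ 118 → Zone A Authorization required.
Sec. 2-7. offers overnight accommodation → General Business License required.
Sec. 2-8. does not manufacture goods on the premises → Regulatory Certificate not required.
Sec. 2-9. provides childcare services; does not manufacture goods on the premises; offers overnight accommodation → Standard Certificate not required.
Sec. 2-10. is located in Zone A; does not manufacture goods on the premises → General Business Permit not required.
Sec. 2-11. General Business Permit is not required → no effect.
Sec. 2-12. does not manufacture goods on the premises → Light Manufacturing Registration not required.

Childcare Authorization, Compliance Registration, General Business License, Zone A Authorization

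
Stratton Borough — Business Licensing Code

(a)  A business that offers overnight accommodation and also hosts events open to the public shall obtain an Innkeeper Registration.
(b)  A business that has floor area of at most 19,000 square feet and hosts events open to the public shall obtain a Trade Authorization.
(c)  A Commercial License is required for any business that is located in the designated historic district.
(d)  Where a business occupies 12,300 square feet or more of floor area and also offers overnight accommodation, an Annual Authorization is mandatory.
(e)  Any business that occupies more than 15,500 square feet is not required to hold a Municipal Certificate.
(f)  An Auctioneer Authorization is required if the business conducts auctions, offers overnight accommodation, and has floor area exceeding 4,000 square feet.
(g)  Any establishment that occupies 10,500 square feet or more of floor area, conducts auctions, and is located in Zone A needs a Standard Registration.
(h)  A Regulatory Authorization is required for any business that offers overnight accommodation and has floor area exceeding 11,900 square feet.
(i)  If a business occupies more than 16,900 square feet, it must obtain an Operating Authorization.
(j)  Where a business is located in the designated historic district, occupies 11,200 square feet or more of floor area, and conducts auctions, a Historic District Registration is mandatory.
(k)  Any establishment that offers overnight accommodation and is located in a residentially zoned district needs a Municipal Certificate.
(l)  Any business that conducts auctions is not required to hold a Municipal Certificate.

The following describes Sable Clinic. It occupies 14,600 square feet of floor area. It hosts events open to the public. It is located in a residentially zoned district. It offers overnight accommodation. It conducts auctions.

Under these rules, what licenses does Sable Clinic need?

(a) offers overnight accommodation; hosts events open to the public → Innkeeper Registration required.
(b) floor area 14,600 square feet ≤ 19,000 square feet; hosts events open to the public → Trade Authorization required.
(c) is located in a residentially zoned district (not: is located in the designated historic district) → Commercial License not required.
(d) floor area 14,600 square feet ≥ 12,300 square feet; offers overnight accommodation → Annual Authorization required.
(e) floor area 14,600 square feet ≤ 15,500 square feet → Municipal Certificate exemption does not apply.
(f) conducts auctions; offers overnight accommodation; floor area 14,600 square feet > 4,000 square feet → Auctioneer Authorization required.
(g) floor area 14,600 square feet ≥ 10,500 square feet; conducts auctions; is located in a residentially zoned district (not: is located in Zone A) → Standard Registration not required.
(h) offers overnight accommodation; floor area 14,600 square feet > 11,900 square feet → Regulatory Authorization required.
(i) floor area 14,600 square feet ≤ 16,900 square feet → Operating Authorization not required.
(j) is located in a residentially zoned district (not: is located in the designated historic district); floor area 14,600 square feet ≥ 11,200 square feet; conducts auctions → Historic District Registration not required.
(k) offers overnight accommodation; is located in a residentially zoned district → Municipal Certificate required.
(l) conducts auctions → exempt from Municipal Certificate.

Annual Authorization, Auctioneer Authorization, Innkeeper Registration, Regulatory Authorization, Trade Authorization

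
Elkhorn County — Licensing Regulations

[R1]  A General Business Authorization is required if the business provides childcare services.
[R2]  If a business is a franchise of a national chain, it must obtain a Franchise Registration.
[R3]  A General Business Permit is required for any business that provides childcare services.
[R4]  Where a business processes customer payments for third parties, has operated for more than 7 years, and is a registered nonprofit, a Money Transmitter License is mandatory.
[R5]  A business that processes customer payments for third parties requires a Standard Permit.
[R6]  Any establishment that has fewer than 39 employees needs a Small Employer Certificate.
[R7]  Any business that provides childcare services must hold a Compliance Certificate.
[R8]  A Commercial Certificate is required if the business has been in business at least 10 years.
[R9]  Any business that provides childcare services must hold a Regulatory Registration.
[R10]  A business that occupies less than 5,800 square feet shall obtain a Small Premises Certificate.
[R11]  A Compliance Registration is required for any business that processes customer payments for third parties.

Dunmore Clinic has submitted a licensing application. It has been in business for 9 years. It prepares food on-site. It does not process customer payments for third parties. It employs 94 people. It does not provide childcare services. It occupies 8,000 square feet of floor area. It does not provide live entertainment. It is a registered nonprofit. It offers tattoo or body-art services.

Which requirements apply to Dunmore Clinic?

None

[R1] does not provide childcare services → General Business Authorization not required.
[R2] is a registered nonprofit (not: is a franchise of a national chain) → Franchise Registration not required.
[R3] does not provide childcare services → General Business Permit not required.
[R4] does not process customer payments for third parties; years in business 9 > 7; is a registered nonprofit → Money Transmitter License not required.
[R5] does not process customer payments for third parties → Standard Permit not required.
[R6] employees 94 ≥ 39 → Small Employer Certificate not required.
[R7] does not provide childcare services → Compliance Certificate not required.
[R8] years in business 9 < 10 → Commercial Certificate not required.
[R9] does not provide childcare services → Regulatory Registration not required.
[R10] floor area 8,000 square feet ≥ 5,800 square feet → Small Premises Certificate not required.
[R11] does not process customer payments for third parties → Compliance Registration not required.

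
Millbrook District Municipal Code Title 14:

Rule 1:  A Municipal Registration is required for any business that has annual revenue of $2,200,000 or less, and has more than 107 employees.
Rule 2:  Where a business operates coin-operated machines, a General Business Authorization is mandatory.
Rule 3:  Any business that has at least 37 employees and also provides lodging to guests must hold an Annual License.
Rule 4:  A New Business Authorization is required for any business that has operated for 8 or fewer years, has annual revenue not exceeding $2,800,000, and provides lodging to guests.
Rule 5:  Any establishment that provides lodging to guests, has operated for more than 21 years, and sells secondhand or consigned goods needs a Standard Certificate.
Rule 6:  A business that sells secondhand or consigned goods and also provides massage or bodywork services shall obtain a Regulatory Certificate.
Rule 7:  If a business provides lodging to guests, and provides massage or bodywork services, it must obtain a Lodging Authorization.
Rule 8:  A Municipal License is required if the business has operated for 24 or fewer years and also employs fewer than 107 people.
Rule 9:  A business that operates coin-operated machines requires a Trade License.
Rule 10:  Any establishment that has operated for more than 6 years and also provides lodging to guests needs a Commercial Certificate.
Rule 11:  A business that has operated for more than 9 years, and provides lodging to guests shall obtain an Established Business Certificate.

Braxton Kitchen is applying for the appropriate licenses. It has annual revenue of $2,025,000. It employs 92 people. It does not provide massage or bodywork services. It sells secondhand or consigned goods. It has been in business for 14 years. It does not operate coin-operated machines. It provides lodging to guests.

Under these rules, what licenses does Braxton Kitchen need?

Annual License, Commercial Certificate, Established Business Certificate, Municipal License

Rule 1: revenue $2,025,000 ≤ $2,200,000; employees 92 ≤ 107 → Municipal Registration not required.
Rule 2: does not operate coin-operated machines → General Business Authorization not required.
Rule 3: employees 92 ≥ 37; provides lodging to guests → Annual License required.
Rule 4: years in business 14 > 8; revenue $2,025,000 ≤ $2,800,000; provides lodging to guests → New Business Authorization not required.
Rule 5: provides lodging to guests; years in business 14 ≤ 21; sells secondhand or consigned goods → Standard Certificate not required.
Rule 6: sells secondhand or consigned goods; does not provide massage or bodywork services → Regulatory Certificate not required.
Rule 7: provides lodging to guests; does not provide massage or bodywork services → Lodging Authorization not required.
Rule 8: years in business 14 ≤ 24; employees 92 < 107 → Municipal License required.
Rule 9: does not operate coin-operated machines → Trade License not required.
Rule 10: years in business 14 > 6; provides lodging to guests → Commercial Certificate required.
Rule 11: years in business 14 > 9; provides lodging to guests → Established Business Certificate required.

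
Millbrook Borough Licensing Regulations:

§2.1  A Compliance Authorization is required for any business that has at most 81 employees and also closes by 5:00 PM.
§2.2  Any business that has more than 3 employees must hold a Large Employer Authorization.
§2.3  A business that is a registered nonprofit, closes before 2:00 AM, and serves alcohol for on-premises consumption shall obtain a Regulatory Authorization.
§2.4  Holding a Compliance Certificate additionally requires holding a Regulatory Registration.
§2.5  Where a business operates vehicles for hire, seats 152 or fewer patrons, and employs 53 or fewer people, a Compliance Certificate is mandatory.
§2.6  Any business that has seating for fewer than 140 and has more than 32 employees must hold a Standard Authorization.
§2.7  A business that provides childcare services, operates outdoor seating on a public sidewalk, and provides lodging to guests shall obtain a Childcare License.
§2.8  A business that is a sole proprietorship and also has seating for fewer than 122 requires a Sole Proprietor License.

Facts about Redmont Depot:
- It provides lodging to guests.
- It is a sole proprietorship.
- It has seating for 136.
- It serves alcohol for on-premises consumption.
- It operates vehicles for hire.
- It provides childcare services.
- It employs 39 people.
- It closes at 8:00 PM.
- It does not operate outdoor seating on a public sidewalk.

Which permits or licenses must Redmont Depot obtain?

Compliance Certificate, Large Employer Authorization, Regulatory Registration, Standard Authorization

§2.1 employees 39 ≤ 81; closes 8:00 PM, after 5:00 PM → Compliance Authorization not required.
§2.2 employees 39 > 3 → Large Employer Authorization required.
§2.3 is a sole proprietorship (not: is a registered nonprofit); closes 8:00 PM, at/before 2:00 AM; serves alcohol for on-premises consumption → Regulatory Authorization not required.
§2.4 Compliance Certificate is required → Regulatory Registration also required.
§2.5 operates vehicles for hire; seating 136 ≤ 152; employees 39 ≤ 53 → Compliance Certificate required.
§2.6 seating 136 < 140; employees 39 > 32 → Standard Authorization required.
§2.7 provides childcare services; does not operate outdoor seating on a public sidewalk; provides lodging to guests → Childcare License not required.
§2.8 is a sole proprietorship; seating 136 ≥ 122 → Sole Proprietor License not required.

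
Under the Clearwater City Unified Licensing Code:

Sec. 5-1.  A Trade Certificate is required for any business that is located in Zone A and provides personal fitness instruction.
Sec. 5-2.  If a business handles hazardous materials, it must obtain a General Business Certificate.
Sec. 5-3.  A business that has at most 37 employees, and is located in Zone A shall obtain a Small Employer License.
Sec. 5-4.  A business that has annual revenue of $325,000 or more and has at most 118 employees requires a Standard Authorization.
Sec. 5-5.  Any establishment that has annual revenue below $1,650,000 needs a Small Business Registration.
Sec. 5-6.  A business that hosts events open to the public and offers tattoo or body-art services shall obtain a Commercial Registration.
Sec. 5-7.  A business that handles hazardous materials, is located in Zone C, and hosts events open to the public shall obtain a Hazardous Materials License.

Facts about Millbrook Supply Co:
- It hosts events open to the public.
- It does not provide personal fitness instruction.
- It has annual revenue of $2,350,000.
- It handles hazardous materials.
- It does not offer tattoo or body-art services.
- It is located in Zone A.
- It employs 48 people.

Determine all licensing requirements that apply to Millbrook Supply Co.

General Business Certificate, Standard Authorization

Sec. 5-1. is located in Zone A; does not provide personal fitness instruction → Trade Certificate not required.
Sec. 5-2. handles hazardous materials → General Business Certificate required.
Sec. 5-3. employees 48 > 37; is located in Zone A → Small Employer License not required.
Sec. 5-4. revenue $2,350,000 ≥ $325,000; employees 48 ≤ 118 → Standard Authorization required.
Sec. 5-5. revenue $2,350,000 ≥ $1,650,000 → Small Business Registration not required.
Sec. 5-6. hosts events open to the public; does not offer tattoo or body-art services → Commercial Registration not required.
Sec. 5-7. handles hazardous materials; is located in Zone A (not: is located in Zone C); hosts events open to the public → Hazardous Materials License not required.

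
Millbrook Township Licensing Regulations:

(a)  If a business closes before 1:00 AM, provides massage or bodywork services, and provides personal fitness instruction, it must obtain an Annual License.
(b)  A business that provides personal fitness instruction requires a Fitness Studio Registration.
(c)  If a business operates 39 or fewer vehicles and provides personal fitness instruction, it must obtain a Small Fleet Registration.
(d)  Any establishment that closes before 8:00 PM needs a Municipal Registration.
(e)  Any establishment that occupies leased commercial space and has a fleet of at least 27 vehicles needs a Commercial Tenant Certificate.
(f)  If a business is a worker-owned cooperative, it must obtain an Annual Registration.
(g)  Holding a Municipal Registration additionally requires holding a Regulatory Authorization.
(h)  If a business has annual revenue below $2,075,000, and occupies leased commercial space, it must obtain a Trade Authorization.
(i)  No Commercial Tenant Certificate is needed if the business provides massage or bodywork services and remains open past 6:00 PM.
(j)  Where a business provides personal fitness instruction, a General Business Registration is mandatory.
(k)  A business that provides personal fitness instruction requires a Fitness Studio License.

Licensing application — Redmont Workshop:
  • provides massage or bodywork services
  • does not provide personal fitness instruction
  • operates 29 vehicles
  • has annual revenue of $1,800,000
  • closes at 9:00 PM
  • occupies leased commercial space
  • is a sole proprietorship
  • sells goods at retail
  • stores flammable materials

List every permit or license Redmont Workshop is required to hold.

Trade Authorization

(a) closes 9:00 PM, at/before 1:00 AM; provides massage or bodywork services; does not provide personal fitness instruction → Annual License not required.
(b) does not provide personal fitness instruction → Fitness Studio Registration not required.
(c) vehicles 29 ≤ 39; does not provide personal fitness instruction → Small Fleet Registration not required.
(d) closes 9:00 PM, after 8:00 PM → Municipal Registration not required.
(e) occupies leased commercial space; vehicles 29 ≥ 27 → Commercial Tenant Certificate required.
(f) is a sole proprietorship (not: is a worker-owned cooperative) → Annual Registration not required.
(g) Municipal Registration is not required → no effect.
(h) revenue $1,800,000 < $2,075,000; occupies leased commercial space → Trade Authorization required.
(i) provides massage or bodywork services; closes 9:00 PM, after 6:00 PM → exempt from Commercial Tenant Certificate.
(j) does not provide personal fitness instruction → General Business Registration not required.
(k) does not provide personal fitness instruction → Fitness Studio License not required.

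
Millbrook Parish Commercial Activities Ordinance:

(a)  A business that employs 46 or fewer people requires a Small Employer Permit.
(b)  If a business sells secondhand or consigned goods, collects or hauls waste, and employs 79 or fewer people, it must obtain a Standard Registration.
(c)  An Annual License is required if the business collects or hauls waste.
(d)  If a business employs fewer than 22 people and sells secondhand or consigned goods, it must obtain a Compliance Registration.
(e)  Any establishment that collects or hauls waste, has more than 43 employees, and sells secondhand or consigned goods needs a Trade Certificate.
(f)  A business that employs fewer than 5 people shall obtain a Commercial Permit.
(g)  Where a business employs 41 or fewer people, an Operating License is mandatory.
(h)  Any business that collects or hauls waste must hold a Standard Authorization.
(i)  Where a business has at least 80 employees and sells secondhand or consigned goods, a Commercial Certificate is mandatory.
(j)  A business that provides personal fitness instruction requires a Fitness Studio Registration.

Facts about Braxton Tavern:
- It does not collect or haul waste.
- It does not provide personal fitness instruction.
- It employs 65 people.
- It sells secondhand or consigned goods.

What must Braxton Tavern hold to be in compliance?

None

(a) employees 65 > 46 → Small Employer Permit not required.
(b) sells secondhand or consigned goods; does not collect or haul waste; employees 65 ≤ 79 → Standard Registration not required.
(c) does not collect or haul waste → Annual License not required.
(d) employees 65 ≥ 22; sells secondhand or consigned goods → Compliance Registration not required.
(e) does not collect or haul waste; employees 65 > 43; sells secondhand or consigned goods → Trade Certificate not required.
(f) employees 65 ≥ 5 → Commercial Permit not required.
(g) employees 65 > 41 → Operating License not required.
(h) does not collect or haul waste → Standard Authorization not required.
(i) employees 65 < 80; sells secondhand or consigned goods → Commercial Certificate not required.
(j) does not provide personal fitness instruction → Fitness Studio Registration not required.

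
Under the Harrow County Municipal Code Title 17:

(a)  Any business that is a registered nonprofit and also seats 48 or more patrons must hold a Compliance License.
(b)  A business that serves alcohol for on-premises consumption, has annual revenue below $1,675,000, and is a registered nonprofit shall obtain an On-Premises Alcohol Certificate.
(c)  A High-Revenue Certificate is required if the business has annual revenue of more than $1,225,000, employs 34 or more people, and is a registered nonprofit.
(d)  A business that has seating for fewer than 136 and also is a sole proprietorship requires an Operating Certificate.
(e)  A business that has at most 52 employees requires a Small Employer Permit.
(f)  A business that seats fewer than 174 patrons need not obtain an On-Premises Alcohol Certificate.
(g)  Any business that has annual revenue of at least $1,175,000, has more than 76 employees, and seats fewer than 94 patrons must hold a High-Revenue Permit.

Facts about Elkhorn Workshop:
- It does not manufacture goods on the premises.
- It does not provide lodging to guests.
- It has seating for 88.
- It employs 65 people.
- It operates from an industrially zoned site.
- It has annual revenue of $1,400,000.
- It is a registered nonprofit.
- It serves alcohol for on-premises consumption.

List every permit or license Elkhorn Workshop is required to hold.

(a) is a registered nonprofit; seating 88 ≥ 48 → Compliance License required.
(b) serves alcohol for on-premises consumption; revenue $1,400,000 < $1,675,000; is a registered nonprofit → On-Premises Alcohol Certificate required.
(c) revenue $1,400,000 > $1,225,000; employees 65 ≥ 34; is a registered nonprofit → High-Revenue Certificate required.
(d) seating 88 < 136; is a registered nonprofit (not: is a sole proprietorship) → Operating Certificate not required.
(e) employees 65 > 52 → Small Employer Permit not required.
(f) seating 88 < 174 → exempt from On-Premises Alcohol Certificate.
(g) revenue $1,400,000 ≥ $1,175,000; employees 65 ≤ 76; seating 88 < 94 → High-Revenue Permit not required.

Compliance License, High-Revenue Certificate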